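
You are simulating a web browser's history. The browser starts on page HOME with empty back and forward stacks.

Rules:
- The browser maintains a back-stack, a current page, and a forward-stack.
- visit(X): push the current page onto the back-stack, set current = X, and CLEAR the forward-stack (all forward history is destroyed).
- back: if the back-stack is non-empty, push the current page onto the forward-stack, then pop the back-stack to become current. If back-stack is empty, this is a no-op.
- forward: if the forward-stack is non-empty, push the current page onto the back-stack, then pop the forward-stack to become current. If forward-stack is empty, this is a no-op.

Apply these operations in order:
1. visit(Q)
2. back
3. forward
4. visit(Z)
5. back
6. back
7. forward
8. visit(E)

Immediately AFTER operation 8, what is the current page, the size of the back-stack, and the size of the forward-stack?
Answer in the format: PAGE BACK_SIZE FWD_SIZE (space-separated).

After 1 (visit(Q)): cur=Q back=1 fwd=0
After 2 (back): cur=HOME back=0 fwd=1
After 3 (forward): cur=Q back=1 fwd=0
After 4 (visit(Z)): cur=Z back=2 fwd=0
After 5 (back): cur=Q back=1 fwd=1
After 6 (back): cur=HOME back=0 fwd=2
After 7 (forward): cur=Q back=1 fwd=1
After 8 (visit(E)): cur=E back=2 fwd=0

E 2 0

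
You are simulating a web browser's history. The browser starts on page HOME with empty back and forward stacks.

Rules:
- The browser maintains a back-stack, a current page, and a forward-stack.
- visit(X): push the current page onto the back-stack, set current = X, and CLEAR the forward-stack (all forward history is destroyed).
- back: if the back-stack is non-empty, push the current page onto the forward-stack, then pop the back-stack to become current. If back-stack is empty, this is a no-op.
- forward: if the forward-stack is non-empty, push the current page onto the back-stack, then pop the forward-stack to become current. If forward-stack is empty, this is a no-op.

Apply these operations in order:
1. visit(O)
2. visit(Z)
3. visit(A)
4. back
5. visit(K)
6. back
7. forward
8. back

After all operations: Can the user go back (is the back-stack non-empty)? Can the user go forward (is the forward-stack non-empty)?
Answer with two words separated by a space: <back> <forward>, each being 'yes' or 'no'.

After 1 (visit(O)): cur=O back=1 fwd=0
After 2 (visit(Z)): cur=Z back=2 fwd=0
After 3 (visit(A)): cur=A back=3 fwd=0
After 4 (back): cur=Z back=2 fwd=1
After 5 (visit(K)): cur=K back=3 fwd=0
After 6 (back): cur=Z back=2 fwd=1
After 7 (forward): cur=K back=3 fwd=0
After 8 (back): cur=Z back=2 fwd=1

Answer: yes yes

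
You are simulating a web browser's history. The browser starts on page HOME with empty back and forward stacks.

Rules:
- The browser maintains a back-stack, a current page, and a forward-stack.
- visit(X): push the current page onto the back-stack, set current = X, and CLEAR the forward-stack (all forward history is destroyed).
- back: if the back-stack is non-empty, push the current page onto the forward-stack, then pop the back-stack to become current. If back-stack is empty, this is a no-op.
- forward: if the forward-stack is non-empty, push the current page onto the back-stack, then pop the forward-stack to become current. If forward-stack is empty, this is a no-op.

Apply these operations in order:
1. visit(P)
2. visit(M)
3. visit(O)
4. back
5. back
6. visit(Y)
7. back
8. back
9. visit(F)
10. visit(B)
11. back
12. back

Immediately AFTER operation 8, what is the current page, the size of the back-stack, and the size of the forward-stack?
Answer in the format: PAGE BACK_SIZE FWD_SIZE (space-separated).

After 1 (visit(P)): cur=P back=1 fwd=0
After 2 (visit(M)): cur=M back=2 fwd=0
After 3 (visit(O)): cur=O back=3 fwd=0
After 4 (back): cur=M back=2 fwd=1
After 5 (back): cur=P back=1 fwd=2
After 6 (visit(Y)): cur=Y back=2 fwd=0
After 7 (back): cur=P back=1 fwd=1
After 8 (back): cur=HOME back=0 fwd=2

HOME 0 2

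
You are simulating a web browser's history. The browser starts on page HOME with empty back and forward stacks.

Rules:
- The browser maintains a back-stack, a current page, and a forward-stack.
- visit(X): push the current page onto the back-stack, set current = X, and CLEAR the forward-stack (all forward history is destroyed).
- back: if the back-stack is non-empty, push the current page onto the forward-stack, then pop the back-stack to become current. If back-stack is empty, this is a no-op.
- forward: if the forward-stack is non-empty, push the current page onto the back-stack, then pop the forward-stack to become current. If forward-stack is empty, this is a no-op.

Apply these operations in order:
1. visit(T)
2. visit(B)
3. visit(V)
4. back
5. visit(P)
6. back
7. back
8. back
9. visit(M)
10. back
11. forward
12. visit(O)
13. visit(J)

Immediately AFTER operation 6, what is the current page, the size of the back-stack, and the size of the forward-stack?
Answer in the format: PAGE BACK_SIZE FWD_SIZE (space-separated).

After 1 (visit(T)): cur=T back=1 fwd=0
After 2 (visit(B)): cur=B back=2 fwd=0
After 3 (visit(V)): cur=V back=3 fwd=0
After 4 (back): cur=B back=2 fwd=1
After 5 (visit(P)): cur=P back=3 fwd=0
After 6 (back): cur=B back=2 fwd=1

B 2 1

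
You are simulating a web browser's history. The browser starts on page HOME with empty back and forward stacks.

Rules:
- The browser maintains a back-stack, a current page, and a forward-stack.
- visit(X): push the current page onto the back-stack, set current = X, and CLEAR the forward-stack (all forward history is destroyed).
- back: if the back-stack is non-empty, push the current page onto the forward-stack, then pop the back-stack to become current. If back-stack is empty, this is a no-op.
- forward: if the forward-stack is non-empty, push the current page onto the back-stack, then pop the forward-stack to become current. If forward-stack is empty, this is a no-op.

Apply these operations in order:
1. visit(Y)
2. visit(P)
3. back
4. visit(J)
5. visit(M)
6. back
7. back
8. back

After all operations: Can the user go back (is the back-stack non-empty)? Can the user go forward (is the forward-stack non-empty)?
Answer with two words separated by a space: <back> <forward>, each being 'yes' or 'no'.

After 1 (visit(Y)): cur=Y back=1 fwd=0
After 2 (visit(P)): cur=P back=2 fwd=0
After 3 (back): cur=Y back=1 fwd=1
After 4 (visit(J)): cur=J back=2 fwd=0
After 5 (visit(M)): cur=M back=3 fwd=0
After 6 (back): cur=J back=2 fwd=1
After 7 (back): cur=Y back=1 fwd=2
After 8 (back): cur=HOME back=0 fwd=3

Answer: no yes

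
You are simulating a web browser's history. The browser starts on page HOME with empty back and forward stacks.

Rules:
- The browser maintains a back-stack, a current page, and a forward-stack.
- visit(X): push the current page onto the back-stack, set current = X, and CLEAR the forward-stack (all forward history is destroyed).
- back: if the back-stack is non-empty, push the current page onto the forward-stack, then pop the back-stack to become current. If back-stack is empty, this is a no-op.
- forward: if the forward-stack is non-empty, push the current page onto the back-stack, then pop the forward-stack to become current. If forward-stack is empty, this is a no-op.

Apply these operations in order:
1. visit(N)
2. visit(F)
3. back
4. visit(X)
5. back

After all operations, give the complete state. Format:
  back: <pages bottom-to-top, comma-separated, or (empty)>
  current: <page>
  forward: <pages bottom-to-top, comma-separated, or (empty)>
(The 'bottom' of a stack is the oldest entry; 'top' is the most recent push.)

After 1 (visit(N)): cur=N back=1 fwd=0
After 2 (visit(F)): cur=F back=2 fwd=0
After 3 (back): cur=N back=1 fwd=1
After 4 (visit(X)): cur=X back=2 fwd=0
After 5 (back): cur=N back=1 fwd=1

Answer: back: HOME
current: N
forward: X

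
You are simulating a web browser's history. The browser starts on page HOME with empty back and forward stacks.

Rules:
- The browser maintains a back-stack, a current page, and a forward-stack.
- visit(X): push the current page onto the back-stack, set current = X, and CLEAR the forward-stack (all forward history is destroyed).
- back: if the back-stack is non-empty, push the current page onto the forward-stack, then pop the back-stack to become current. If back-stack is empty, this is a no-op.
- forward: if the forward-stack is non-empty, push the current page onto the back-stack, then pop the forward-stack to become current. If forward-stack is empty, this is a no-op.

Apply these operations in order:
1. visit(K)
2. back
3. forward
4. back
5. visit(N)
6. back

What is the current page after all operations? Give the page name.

After 1 (visit(K)): cur=K back=1 fwd=0
After 2 (back): cur=HOME back=0 fwd=1
After 3 (forward): cur=K back=1 fwd=0
After 4 (back): cur=HOME back=0 fwd=1
After 5 (visit(N)): cur=N back=1 fwd=0
After 6 (back): cur=HOME back=0 fwd=1

Answer: HOME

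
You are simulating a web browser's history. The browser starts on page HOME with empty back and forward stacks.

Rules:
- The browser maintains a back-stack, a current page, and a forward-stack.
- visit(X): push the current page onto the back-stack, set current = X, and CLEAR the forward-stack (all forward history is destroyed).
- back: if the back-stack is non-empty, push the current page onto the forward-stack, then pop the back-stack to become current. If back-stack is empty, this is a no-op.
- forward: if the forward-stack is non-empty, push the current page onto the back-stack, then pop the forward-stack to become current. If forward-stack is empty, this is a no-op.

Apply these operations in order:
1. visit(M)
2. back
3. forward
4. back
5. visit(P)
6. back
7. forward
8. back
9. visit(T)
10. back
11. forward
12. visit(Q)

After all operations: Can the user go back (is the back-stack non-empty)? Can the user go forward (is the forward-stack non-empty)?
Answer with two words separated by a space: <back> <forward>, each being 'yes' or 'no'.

After 1 (visit(M)): cur=M back=1 fwd=0
After 2 (back): cur=HOME back=0 fwd=1
After 3 (forward): cur=M back=1 fwd=0
After 4 (back): cur=HOME back=0 fwd=1
After 5 (visit(P)): cur=P back=1 fwd=0
After 6 (back): cur=HOME back=0 fwd=1
After 7 (forward): cur=P back=1 fwd=0
After 8 (back): cur=HOME back=0 fwd=1
After 9 (visit(T)): cur=T back=1 fwd=0
After 10 (back): cur=HOME back=0 fwd=1
After 11 (forward): cur=T back=1 fwd=0
After 12 (visit(Q)): cur=Q back=2 fwd=0

Answer: yes no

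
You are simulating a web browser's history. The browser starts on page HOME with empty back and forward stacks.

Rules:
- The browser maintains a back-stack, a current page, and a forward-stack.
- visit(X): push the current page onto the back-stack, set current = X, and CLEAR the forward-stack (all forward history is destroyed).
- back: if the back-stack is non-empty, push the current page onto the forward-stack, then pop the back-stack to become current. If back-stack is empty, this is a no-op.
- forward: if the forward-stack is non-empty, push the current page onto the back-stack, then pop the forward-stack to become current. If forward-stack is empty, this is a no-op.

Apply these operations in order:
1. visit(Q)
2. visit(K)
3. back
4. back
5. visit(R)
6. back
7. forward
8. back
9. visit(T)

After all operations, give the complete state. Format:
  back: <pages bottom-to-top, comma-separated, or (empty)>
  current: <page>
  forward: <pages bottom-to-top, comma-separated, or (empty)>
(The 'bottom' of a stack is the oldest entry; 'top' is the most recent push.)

After 1 (visit(Q)): cur=Q back=1 fwd=0
After 2 (visit(K)): cur=K back=2 fwd=0
After 3 (back): cur=Q back=1 fwd=1
After 4 (back): cur=HOME back=0 fwd=2
After 5 (visit(R)): cur=R back=1 fwd=0
After 6 (back): cur=HOME back=0 fwd=1
After 7 (forward): cur=R back=1 fwd=0
After 8 (back): cur=HOME back=0 fwd=1
After 9 (visit(T)): cur=T back=1 fwd=0

Answer: back: HOME
current: T
forward: (empty)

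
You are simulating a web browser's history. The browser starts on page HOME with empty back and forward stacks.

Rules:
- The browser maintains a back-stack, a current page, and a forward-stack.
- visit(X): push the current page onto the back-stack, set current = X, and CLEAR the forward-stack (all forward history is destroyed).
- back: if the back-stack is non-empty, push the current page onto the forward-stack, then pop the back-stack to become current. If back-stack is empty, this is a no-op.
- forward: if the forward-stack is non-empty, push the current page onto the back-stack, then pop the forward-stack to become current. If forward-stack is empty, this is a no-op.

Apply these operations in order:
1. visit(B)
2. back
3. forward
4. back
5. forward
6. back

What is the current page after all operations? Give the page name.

Answer: HOME

Derivation:
After 1 (visit(B)): cur=B back=1 fwd=0
After 2 (back): cur=HOME back=0 fwd=1
After 3 (forward): cur=B back=1 fwd=0
After 4 (back): cur=HOME back=0 fwd=1
After 5 (forward): cur=B back=1 fwd=0
After 6 (back): cur=HOME back=0 fwd=1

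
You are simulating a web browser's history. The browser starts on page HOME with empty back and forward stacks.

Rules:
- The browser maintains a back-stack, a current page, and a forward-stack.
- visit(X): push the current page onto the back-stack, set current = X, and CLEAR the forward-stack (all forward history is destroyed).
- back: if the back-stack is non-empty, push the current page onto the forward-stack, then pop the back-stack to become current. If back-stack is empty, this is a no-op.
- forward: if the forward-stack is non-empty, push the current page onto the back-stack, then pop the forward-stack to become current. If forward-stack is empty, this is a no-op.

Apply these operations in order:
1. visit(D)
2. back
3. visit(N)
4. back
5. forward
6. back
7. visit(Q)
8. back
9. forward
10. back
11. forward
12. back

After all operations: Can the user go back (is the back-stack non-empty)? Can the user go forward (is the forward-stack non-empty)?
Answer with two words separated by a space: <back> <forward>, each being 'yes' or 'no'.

After 1 (visit(D)): cur=D back=1 fwd=0
After 2 (back): cur=HOME back=0 fwd=1
After 3 (visit(N)): cur=N back=1 fwd=0
After 4 (back): cur=HOME back=0 fwd=1
After 5 (forward): cur=N back=1 fwd=0
After 6 (back): cur=HOME back=0 fwd=1
After 7 (visit(Q)): cur=Q back=1 fwd=0
After 8 (back): cur=HOME back=0 fwd=1
After 9 (forward): cur=Q back=1 fwd=0
After 10 (back): cur=HOME back=0 fwd=1
After 11 (forward): cur=Q back=1 fwd=0
After 12 (back): cur=HOME back=0 fwd=1

Answer: no yes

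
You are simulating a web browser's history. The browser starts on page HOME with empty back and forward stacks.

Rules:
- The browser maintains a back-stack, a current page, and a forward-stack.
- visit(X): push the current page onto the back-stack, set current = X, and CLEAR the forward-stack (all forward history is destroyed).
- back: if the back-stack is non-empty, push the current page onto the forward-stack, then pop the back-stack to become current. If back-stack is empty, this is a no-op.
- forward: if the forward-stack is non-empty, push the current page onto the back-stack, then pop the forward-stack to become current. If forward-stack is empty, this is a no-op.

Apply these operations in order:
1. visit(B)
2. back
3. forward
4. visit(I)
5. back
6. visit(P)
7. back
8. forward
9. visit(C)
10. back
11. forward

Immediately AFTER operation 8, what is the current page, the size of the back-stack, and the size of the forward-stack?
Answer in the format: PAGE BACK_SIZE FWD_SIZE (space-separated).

After 1 (visit(B)): cur=B back=1 fwd=0
After 2 (back): cur=HOME back=0 fwd=1
After 3 (forward): cur=B back=1 fwd=0
After 4 (visit(I)): cur=I back=2 fwd=0
After 5 (back): cur=B back=1 fwd=1
After 6 (visit(P)): cur=P back=2 fwd=0
After 7 (back): cur=B back=1 fwd=1
After 8 (forward): cur=P back=2 fwd=0

P 2 0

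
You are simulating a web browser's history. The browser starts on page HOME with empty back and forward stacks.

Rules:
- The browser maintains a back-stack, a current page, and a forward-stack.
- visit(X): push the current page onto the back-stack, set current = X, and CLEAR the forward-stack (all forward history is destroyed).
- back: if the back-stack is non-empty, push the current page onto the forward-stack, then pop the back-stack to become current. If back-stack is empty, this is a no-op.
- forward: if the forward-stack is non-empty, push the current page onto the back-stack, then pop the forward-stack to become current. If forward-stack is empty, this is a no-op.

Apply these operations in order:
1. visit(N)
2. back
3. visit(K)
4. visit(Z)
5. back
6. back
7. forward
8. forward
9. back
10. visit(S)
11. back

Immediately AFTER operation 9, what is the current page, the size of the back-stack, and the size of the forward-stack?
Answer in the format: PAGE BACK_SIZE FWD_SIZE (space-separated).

After 1 (visit(N)): cur=N back=1 fwd=0
After 2 (back): cur=HOME back=0 fwd=1
After 3 (visit(K)): cur=K back=1 fwd=0
After 4 (visit(Z)): cur=Z back=2 fwd=0
After 5 (back): cur=K back=1 fwd=1
After 6 (back): cur=HOME back=0 fwd=2
After 7 (forward): cur=K back=1 fwd=1
After 8 (forward): cur=Z back=2 fwd=0
After 9 (back): cur=K back=1 fwd=1

K 1 1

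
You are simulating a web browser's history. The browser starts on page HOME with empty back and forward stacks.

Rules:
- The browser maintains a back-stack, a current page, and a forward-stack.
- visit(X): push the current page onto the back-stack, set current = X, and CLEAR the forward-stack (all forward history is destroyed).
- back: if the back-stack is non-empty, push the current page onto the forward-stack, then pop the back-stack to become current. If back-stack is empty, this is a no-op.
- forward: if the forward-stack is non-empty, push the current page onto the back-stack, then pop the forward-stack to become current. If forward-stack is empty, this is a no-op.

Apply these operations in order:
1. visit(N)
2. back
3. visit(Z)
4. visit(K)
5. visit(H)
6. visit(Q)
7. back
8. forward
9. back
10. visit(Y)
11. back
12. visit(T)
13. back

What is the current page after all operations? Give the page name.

After 1 (visit(N)): cur=N back=1 fwd=0
After 2 (back): cur=HOME back=0 fwd=1
After 3 (visit(Z)): cur=Z back=1 fwd=0
After 4 (visit(K)): cur=K back=2 fwd=0
After 5 (visit(H)): cur=H back=3 fwd=0
After 6 (visit(Q)): cur=Q back=4 fwd=0
After 7 (back): cur=H back=3 fwd=1
After 8 (forward): cur=Q back=4 fwd=0
After 9 (back): cur=H back=3 fwd=1
After 10 (visit(Y)): cur=Y back=4 fwd=0
After 11 (back): cur=H back=3 fwd=1
After 12 (visit(T)): cur=T back=4 fwd=0
After 13 (back): cur=H back=3 fwd=1

Answer: H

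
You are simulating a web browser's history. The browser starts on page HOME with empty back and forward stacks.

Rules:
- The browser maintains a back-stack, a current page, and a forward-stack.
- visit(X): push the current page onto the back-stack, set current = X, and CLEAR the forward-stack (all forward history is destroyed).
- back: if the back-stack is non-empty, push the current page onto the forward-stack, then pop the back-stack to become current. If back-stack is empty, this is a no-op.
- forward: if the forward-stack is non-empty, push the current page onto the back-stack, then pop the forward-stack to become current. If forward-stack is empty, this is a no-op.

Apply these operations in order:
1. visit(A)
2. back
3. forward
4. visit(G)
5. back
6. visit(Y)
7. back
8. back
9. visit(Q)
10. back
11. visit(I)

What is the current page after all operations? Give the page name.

Answer: I

Derivation:
After 1 (visit(A)): cur=A back=1 fwd=0
After 2 (back): cur=HOME back=0 fwd=1
After 3 (forward): cur=A back=1 fwd=0
After 4 (visit(G)): cur=G back=2 fwd=0
After 5 (back): cur=A back=1 fwd=1
After 6 (visit(Y)): cur=Y back=2 fwd=0
After 7 (back): cur=A back=1 fwd=1
After 8 (back): cur=HOME back=0 fwd=2
After 9 (visit(Q)): cur=Q back=1 fwd=0
After 10 (back): cur=HOME back=0 fwd=1
After 11 (visit(I)): cur=I back=1 fwd=0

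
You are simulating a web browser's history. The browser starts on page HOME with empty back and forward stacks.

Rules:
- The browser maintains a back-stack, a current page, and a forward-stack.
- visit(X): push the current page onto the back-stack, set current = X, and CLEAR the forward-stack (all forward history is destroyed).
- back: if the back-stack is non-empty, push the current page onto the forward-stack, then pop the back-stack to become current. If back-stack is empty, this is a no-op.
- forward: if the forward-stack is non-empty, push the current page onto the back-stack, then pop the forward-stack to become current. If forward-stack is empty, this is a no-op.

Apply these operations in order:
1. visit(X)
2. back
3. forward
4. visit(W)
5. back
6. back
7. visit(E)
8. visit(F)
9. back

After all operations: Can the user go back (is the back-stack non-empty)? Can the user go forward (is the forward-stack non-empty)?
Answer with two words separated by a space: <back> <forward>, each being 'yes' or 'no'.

After 1 (visit(X)): cur=X back=1 fwd=0
After 2 (back): cur=HOME back=0 fwd=1
After 3 (forward): cur=X back=1 fwd=0
After 4 (visit(W)): cur=W back=2 fwd=0
After 5 (back): cur=X back=1 fwd=1
After 6 (back): cur=HOME back=0 fwd=2
After 7 (visit(E)): cur=E back=1 fwd=0
After 8 (visit(F)): cur=F back=2 fwd=0
After 9 (back): cur=E back=1 fwd=1

Answer: yes yes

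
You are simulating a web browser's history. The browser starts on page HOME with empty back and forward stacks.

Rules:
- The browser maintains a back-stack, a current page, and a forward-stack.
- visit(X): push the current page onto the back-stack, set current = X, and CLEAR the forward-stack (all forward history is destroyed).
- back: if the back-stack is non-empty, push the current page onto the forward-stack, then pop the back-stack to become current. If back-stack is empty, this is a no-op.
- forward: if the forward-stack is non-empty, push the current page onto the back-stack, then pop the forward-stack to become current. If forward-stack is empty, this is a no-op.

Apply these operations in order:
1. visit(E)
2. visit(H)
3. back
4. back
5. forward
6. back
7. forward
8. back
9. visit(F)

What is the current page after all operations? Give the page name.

After 1 (visit(E)): cur=E back=1 fwd=0
After 2 (visit(H)): cur=H back=2 fwd=0
After 3 (back): cur=E back=1 fwd=1
After 4 (back): cur=HOME back=0 fwd=2
After 5 (forward): cur=E back=1 fwd=1
After 6 (back): cur=HOME back=0 fwd=2
After 7 (forward): cur=E back=1 fwd=1
After 8 (back): cur=HOME back=0 fwd=2
After 9 (visit(F)): cur=F back=1 fwd=0

Answer: F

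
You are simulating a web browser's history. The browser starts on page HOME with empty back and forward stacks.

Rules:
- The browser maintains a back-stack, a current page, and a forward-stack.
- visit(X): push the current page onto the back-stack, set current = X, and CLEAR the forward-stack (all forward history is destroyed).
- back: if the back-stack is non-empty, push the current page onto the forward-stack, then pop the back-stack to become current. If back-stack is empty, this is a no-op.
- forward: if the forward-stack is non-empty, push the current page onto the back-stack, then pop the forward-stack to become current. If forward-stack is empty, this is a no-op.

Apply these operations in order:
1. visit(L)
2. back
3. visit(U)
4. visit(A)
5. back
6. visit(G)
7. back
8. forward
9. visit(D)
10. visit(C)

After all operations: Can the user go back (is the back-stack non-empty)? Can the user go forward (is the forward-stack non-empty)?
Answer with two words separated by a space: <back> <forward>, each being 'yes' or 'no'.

Answer: yes no

Derivation:
After 1 (visit(L)): cur=L back=1 fwd=0
After 2 (back): cur=HOME back=0 fwd=1
After 3 (visit(U)): cur=U back=1 fwd=0
After 4 (visit(A)): cur=A back=2 fwd=0
After 5 (back): cur=U back=1 fwd=1
After 6 (visit(G)): cur=G back=2 fwd=0
After 7 (back): cur=U back=1 fwd=1
After 8 (forward): cur=G back=2 fwd=0
After 9 (visit(D)): cur=D back=3 fwd=0
After 10 (visit(C)): cur=C back=4 fwd=0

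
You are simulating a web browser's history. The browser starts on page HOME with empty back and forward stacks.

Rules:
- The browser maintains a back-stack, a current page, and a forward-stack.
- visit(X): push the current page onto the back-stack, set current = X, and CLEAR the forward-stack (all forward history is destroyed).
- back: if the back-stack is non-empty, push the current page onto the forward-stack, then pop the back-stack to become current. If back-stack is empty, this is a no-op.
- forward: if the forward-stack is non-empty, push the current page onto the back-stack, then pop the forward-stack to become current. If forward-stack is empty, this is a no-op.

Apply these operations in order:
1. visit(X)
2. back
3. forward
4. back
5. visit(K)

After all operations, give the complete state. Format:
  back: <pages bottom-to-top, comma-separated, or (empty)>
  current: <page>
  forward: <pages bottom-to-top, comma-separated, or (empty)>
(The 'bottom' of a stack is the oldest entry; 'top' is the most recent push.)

After 1 (visit(X)): cur=X back=1 fwd=0
After 2 (back): cur=HOME back=0 fwd=1
After 3 (forward): cur=X back=1 fwd=0
After 4 (back): cur=HOME back=0 fwd=1
After 5 (visit(K)): cur=K back=1 fwd=0

Answer: back: HOME
current: K
forward: (empty)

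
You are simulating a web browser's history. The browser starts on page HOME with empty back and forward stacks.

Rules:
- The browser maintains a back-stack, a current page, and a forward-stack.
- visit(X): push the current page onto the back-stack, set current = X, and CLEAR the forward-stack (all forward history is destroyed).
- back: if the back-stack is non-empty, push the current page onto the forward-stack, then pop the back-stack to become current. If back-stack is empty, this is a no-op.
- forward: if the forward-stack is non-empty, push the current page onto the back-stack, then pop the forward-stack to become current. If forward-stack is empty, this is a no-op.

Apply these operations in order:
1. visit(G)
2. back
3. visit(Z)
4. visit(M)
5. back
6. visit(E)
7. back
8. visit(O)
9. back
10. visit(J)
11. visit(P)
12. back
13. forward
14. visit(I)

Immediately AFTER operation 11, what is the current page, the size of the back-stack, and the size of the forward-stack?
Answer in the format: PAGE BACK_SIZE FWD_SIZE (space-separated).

After 1 (visit(G)): cur=G back=1 fwd=0
After 2 (back): cur=HOME back=0 fwd=1
After 3 (visit(Z)): cur=Z back=1 fwd=0
After 4 (visit(M)): cur=M back=2 fwd=0
After 5 (back): cur=Z back=1 fwd=1
After 6 (visit(E)): cur=E back=2 fwd=0
After 7 (back): cur=Z back=1 fwd=1
After 8 (visit(O)): cur=O back=2 fwd=0
After 9 (back): cur=Z back=1 fwd=1
After 10 (visit(J)): cur=J back=2 fwd=0
After 11 (visit(P)): cur=P back=3 fwd=0

P 3 0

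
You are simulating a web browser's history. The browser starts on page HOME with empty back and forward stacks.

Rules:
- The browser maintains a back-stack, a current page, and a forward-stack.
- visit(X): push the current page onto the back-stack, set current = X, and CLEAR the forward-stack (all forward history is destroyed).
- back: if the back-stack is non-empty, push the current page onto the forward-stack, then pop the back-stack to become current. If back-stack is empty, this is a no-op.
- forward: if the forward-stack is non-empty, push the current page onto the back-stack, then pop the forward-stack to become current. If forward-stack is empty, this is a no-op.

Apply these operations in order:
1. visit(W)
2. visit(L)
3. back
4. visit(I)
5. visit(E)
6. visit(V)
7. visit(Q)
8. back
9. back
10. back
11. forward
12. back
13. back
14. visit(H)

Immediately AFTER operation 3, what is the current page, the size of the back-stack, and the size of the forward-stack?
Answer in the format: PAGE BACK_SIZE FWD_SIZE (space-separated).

After 1 (visit(W)): cur=W back=1 fwd=0
After 2 (visit(L)): cur=L back=2 fwd=0
After 3 (back): cur=W back=1 fwd=1

W 1 1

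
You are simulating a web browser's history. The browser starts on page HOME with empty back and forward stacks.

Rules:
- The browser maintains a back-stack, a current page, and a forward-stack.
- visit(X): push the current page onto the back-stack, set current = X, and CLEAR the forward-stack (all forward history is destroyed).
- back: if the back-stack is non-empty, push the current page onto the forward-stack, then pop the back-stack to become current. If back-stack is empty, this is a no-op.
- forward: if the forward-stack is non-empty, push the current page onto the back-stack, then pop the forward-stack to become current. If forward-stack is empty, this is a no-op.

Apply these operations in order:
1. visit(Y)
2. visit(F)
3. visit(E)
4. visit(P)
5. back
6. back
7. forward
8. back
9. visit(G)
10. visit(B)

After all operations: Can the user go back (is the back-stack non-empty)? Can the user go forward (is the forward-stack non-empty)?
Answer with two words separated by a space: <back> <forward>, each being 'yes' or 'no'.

After 1 (visit(Y)): cur=Y back=1 fwd=0
After 2 (visit(F)): cur=F back=2 fwd=0
After 3 (visit(E)): cur=E back=3 fwd=0
After 4 (visit(P)): cur=P back=4 fwd=0
After 5 (back): cur=E back=3 fwd=1
After 6 (back): cur=F back=2 fwd=2
After 7 (forward): cur=E back=3 fwd=1
After 8 (back): cur=F back=2 fwd=2
After 9 (visit(G)): cur=G back=3 fwd=0
After 10 (visit(B)): cur=B back=4 fwd=0

Answer: yes no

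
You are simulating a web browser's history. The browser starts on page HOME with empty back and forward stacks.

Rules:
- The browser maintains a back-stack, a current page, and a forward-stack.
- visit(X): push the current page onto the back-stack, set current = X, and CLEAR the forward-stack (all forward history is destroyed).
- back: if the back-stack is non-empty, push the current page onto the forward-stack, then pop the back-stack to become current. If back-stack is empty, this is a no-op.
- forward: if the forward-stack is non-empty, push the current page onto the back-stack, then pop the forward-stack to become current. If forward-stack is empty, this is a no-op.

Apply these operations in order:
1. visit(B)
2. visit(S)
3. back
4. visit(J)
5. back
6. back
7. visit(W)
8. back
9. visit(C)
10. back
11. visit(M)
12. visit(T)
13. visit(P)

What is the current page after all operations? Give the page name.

Answer: P

Derivation:
After 1 (visit(B)): cur=B back=1 fwd=0
After 2 (visit(S)): cur=S back=2 fwd=0
After 3 (back): cur=B back=1 fwd=1
After 4 (visit(J)): cur=J back=2 fwd=0
After 5 (back): cur=B back=1 fwd=1
After 6 (back): cur=HOME back=0 fwd=2
After 7 (visit(W)): cur=W back=1 fwd=0
After 8 (back): cur=HOME back=0 fwd=1
After 9 (visit(C)): cur=C back=1 fwd=0
After 10 (back): cur=HOME back=0 fwd=1
After 11 (visit(M)): cur=M back=1 fwd=0
After 12 (visit(T)): cur=T back=2 fwd=0
After 13 (visit(P)): cur=P back=3 fwd=0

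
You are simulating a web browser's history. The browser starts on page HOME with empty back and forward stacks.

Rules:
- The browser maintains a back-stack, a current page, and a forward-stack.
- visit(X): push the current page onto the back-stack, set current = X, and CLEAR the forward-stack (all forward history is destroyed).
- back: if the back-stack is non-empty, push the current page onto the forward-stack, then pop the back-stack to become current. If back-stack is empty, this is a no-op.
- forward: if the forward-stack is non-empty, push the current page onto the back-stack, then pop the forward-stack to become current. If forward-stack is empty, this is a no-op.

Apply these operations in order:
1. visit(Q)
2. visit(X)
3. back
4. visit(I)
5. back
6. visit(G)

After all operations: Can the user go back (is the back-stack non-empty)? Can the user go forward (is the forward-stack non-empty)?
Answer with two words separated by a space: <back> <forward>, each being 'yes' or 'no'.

Answer: yes no

Derivation:
After 1 (visit(Q)): cur=Q back=1 fwd=0
After 2 (visit(X)): cur=X back=2 fwd=0
After 3 (back): cur=Q back=1 fwd=1
After 4 (visit(I)): cur=I back=2 fwd=0
After 5 (back): cur=Q back=1 fwd=1
After 6 (visit(G)): cur=G back=2 fwd=0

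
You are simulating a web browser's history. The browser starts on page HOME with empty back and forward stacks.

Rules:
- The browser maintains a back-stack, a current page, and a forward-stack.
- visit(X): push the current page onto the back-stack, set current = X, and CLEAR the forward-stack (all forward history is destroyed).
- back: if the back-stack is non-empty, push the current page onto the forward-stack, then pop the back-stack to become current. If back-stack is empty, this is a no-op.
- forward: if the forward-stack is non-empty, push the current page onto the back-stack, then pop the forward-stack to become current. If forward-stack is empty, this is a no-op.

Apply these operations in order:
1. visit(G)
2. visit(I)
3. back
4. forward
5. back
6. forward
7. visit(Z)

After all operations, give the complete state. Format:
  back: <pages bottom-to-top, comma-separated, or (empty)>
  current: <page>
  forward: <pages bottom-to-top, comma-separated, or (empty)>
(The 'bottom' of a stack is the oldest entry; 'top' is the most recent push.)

Answer: back: HOME,G,I
current: Z
forward: (empty)

Derivation:
After 1 (visit(G)): cur=G back=1 fwd=0
After 2 (visit(I)): cur=I back=2 fwd=0
After 3 (back): cur=G back=1 fwd=1
After 4 (forward): cur=I back=2 fwd=0
After 5 (back): cur=G back=1 fwd=1
After 6 (forward): cur=I back=2 fwd=0
After 7 (visit(Z)): cur=Z back=3 fwd=0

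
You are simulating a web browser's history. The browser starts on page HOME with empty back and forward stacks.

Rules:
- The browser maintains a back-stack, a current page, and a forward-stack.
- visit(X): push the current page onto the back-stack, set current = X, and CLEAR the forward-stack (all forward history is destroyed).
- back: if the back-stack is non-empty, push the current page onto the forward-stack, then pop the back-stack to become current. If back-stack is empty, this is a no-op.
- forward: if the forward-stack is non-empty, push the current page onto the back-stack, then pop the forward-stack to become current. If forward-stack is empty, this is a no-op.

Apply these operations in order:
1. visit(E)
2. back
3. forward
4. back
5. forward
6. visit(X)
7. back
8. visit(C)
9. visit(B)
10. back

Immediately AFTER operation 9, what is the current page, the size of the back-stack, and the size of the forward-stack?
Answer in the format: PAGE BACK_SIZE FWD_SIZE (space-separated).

After 1 (visit(E)): cur=E back=1 fwd=0
After 2 (back): cur=HOME back=0 fwd=1
After 3 (forward): cur=E back=1 fwd=0
After 4 (back): cur=HOME back=0 fwd=1
After 5 (forward): cur=E back=1 fwd=0
After 6 (visit(X)): cur=X back=2 fwd=0
After 7 (back): cur=E back=1 fwd=1
After 8 (visit(C)): cur=C back=2 fwd=0
After 9 (visit(B)): cur=B back=3 fwd=0

B 3 0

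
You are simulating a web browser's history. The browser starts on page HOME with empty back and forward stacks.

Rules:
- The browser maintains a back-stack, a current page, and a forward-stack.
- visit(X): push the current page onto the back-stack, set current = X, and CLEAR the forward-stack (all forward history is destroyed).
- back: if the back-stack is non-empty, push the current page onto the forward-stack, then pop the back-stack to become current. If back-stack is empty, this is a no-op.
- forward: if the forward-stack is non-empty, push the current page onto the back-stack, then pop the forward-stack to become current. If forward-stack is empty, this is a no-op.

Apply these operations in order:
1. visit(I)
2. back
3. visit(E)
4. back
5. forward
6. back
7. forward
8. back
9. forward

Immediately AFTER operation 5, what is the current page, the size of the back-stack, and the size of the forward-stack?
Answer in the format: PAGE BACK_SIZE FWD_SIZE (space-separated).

After 1 (visit(I)): cur=I back=1 fwd=0
After 2 (back): cur=HOME back=0 fwd=1
After 3 (visit(E)): cur=E back=1 fwd=0
After 4 (back): cur=HOME back=0 fwd=1
After 5 (forward): cur=E back=1 fwd=0

E 1 0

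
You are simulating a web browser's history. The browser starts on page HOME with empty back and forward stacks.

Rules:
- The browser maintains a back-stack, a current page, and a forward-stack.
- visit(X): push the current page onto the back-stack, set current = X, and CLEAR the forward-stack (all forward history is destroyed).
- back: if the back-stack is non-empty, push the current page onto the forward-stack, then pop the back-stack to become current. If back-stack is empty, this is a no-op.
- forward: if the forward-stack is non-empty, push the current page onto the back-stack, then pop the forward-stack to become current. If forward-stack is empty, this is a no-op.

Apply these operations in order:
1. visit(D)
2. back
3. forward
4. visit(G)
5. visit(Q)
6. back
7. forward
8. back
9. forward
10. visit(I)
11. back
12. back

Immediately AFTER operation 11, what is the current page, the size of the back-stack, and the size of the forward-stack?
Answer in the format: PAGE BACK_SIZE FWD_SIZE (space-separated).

After 1 (visit(D)): cur=D back=1 fwd=0
After 2 (back): cur=HOME back=0 fwd=1
After 3 (forward): cur=D back=1 fwd=0
After 4 (visit(G)): cur=G back=2 fwd=0
After 5 (visit(Q)): cur=Q back=3 fwd=0
After 6 (back): cur=G back=2 fwd=1
After 7 (forward): cur=Q back=3 fwd=0
After 8 (back): cur=G back=2 fwd=1
After 9 (forward): cur=Q back=3 fwd=0
After 10 (visit(I)): cur=I back=4 fwd=0
After 11 (back): cur=Q back=3 fwd=1

Q 3 1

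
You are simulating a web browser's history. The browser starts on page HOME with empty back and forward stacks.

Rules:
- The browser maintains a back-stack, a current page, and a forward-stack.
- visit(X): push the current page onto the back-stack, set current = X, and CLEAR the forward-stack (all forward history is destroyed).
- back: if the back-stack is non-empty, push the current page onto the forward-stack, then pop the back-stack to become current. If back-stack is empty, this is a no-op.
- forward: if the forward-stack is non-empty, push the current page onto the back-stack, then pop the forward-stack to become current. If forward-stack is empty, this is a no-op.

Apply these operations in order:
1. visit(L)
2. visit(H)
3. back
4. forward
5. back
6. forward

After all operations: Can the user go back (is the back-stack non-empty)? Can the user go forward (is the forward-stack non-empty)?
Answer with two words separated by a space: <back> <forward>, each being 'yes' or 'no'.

After 1 (visit(L)): cur=L back=1 fwd=0
After 2 (visit(H)): cur=H back=2 fwd=0
After 3 (back): cur=L back=1 fwd=1
After 4 (forward): cur=H back=2 fwd=0
After 5 (back): cur=L back=1 fwd=1
After 6 (forward): cur=H back=2 fwd=0

Answer: yes no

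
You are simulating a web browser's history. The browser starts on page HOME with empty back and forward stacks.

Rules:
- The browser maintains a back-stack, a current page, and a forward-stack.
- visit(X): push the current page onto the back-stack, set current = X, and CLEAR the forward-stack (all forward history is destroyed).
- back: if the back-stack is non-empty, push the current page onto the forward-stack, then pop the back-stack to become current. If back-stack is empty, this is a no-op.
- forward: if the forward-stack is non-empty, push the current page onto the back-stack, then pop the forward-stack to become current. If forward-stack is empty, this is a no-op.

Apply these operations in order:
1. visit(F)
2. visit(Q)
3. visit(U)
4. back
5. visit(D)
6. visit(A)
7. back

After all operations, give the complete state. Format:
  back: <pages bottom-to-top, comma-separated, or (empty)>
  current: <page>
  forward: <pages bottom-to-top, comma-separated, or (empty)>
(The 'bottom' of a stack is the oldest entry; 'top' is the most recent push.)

After 1 (visit(F)): cur=F back=1 fwd=0
After 2 (visit(Q)): cur=Q back=2 fwd=0
After 3 (visit(U)): cur=U back=3 fwd=0
After 4 (back): cur=Q back=2 fwd=1
After 5 (visit(D)): cur=D back=3 fwd=0
After 6 (visit(A)): cur=A back=4 fwd=0
After 7 (back): cur=D back=3 fwd=1

Answer: back: HOME,F,Q
current: D
forward: A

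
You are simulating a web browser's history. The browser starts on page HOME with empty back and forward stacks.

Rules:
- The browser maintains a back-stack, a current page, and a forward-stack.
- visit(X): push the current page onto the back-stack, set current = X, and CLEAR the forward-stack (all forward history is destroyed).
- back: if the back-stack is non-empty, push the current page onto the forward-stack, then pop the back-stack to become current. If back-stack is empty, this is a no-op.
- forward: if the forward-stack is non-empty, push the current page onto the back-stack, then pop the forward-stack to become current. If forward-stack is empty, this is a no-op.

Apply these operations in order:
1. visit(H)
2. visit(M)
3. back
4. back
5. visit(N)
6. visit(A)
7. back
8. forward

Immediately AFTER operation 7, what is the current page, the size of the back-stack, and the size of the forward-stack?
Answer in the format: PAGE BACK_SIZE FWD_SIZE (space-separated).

After 1 (visit(H)): cur=H back=1 fwd=0
After 2 (visit(M)): cur=M back=2 fwd=0
After 3 (back): cur=H back=1 fwd=1
After 4 (back): cur=HOME back=0 fwd=2
After 5 (visit(N)): cur=N back=1 fwd=0
After 6 (visit(A)): cur=A back=2 fwd=0
After 7 (back): cur=N back=1 fwd=1

N 1 1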